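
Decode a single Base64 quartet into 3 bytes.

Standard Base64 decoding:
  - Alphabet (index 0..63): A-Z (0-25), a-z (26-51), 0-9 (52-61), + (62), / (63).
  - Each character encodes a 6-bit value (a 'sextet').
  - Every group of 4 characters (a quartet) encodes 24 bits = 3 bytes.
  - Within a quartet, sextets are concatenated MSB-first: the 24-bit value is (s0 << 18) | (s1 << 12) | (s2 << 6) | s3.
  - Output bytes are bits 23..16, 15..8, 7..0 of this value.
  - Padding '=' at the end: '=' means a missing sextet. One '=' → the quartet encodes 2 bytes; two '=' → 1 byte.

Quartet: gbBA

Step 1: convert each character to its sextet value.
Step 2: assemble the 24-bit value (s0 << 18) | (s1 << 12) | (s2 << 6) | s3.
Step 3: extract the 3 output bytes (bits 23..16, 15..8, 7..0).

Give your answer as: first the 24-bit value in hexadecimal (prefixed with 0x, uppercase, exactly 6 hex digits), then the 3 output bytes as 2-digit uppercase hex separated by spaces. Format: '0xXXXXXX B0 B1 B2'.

Sextets: g=32, b=27, B=1, A=0
24-bit: (32<<18) | (27<<12) | (1<<6) | 0
      = 0x800000 | 0x01B000 | 0x000040 | 0x000000
      = 0x81B040
Bytes: (v>>16)&0xFF=81, (v>>8)&0xFF=B0, v&0xFF=40

Answer: 0x81B040 81 B0 40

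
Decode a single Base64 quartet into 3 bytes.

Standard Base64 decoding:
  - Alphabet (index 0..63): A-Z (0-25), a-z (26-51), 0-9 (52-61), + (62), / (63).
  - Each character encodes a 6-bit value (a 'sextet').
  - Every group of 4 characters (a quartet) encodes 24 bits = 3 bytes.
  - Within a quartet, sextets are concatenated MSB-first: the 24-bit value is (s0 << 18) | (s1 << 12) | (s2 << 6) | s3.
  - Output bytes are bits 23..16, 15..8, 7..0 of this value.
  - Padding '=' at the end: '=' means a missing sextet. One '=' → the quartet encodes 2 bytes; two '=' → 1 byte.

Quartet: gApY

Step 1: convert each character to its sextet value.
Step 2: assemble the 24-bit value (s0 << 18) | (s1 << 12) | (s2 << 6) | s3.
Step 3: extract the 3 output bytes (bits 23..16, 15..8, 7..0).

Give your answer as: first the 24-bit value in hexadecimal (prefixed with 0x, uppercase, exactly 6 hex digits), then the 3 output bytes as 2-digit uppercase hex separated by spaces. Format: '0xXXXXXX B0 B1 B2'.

Answer: 0x800A58 80 0A 58

Derivation:
Sextets: g=32, A=0, p=41, Y=24
24-bit: (32<<18) | (0<<12) | (41<<6) | 24
      = 0x800000 | 0x000000 | 0x000A40 | 0x000018
      = 0x800A58
Bytes: (v>>16)&0xFF=80, (v>>8)&0xFF=0A, v&0xFF=58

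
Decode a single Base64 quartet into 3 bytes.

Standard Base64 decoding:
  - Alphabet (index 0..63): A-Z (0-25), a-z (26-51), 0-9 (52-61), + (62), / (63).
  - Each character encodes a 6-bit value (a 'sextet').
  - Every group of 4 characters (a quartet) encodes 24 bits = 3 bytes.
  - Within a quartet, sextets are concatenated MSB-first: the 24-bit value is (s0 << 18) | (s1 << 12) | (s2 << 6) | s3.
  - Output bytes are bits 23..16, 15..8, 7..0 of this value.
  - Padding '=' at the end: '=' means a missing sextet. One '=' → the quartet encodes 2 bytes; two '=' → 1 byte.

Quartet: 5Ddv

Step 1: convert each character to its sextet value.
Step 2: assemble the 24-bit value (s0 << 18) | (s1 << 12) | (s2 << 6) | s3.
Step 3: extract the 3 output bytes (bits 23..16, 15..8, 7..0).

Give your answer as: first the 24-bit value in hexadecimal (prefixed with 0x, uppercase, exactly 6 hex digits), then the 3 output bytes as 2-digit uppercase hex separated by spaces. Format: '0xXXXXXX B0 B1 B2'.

Answer: 0xE4376F E4 37 6F

Derivation:
Sextets: 5=57, D=3, d=29, v=47
24-bit: (57<<18) | (3<<12) | (29<<6) | 47
      = 0xE40000 | 0x003000 | 0x000740 | 0x00002F
      = 0xE4376F
Bytes: (v>>16)&0xFF=E4, (v>>8)&0xFF=37, v&0xFF=6F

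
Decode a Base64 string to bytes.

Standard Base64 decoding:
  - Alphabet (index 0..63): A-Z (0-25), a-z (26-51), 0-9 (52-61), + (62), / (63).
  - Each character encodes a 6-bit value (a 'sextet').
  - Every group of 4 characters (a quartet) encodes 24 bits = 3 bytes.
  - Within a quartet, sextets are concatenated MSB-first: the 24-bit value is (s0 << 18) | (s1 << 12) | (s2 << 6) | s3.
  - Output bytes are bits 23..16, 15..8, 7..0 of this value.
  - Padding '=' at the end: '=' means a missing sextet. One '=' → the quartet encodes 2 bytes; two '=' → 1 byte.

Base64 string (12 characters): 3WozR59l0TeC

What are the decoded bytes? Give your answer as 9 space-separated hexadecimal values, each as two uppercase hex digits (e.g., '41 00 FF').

After char 0 ('3'=55): chars_in_quartet=1 acc=0x37 bytes_emitted=0
After char 1 ('W'=22): chars_in_quartet=2 acc=0xDD6 bytes_emitted=0
After char 2 ('o'=40): chars_in_quartet=3 acc=0x375A8 bytes_emitted=0
After char 3 ('z'=51): chars_in_quartet=4 acc=0xDD6A33 -> emit DD 6A 33, reset; bytes_emitted=3
After char 4 ('R'=17): chars_in_quartet=1 acc=0x11 bytes_emitted=3
After char 5 ('5'=57): chars_in_quartet=2 acc=0x479 bytes_emitted=3
After char 6 ('9'=61): chars_in_quartet=3 acc=0x11E7D bytes_emitted=3
After char 7 ('l'=37): chars_in_quartet=4 acc=0x479F65 -> emit 47 9F 65, reset; bytes_emitted=6
After char 8 ('0'=52): chars_in_quartet=1 acc=0x34 bytes_emitted=6
After char 9 ('T'=19): chars_in_quartet=2 acc=0xD13 bytes_emitted=6
After char 10 ('e'=30): chars_in_quartet=3 acc=0x344DE bytes_emitted=6
After char 11 ('C'=2): chars_in_quartet=4 acc=0xD13782 -> emit D1 37 82, reset; bytes_emitted=9

Answer: DD 6A 33 47 9F 65 D1 37 82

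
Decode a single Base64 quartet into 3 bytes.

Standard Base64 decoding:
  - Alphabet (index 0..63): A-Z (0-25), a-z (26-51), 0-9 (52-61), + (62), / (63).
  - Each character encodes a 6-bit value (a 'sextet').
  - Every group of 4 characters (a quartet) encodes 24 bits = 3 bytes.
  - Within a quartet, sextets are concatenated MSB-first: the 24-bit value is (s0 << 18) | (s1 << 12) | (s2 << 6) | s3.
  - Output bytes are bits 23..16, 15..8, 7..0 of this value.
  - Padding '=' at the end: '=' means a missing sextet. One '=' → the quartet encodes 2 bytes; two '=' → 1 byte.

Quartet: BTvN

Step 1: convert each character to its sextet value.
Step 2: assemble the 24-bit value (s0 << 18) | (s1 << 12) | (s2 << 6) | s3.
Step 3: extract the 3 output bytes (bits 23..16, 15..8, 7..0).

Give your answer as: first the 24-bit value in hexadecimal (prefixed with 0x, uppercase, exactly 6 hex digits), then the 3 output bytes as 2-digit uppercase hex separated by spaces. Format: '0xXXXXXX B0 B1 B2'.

Answer: 0x053BCD 05 3B CD

Derivation:
Sextets: B=1, T=19, v=47, N=13
24-bit: (1<<18) | (19<<12) | (47<<6) | 13
      = 0x040000 | 0x013000 | 0x000BC0 | 0x00000D
      = 0x053BCD
Bytes: (v>>16)&0xFF=05, (v>>8)&0xFF=3B, v&0xFF=CD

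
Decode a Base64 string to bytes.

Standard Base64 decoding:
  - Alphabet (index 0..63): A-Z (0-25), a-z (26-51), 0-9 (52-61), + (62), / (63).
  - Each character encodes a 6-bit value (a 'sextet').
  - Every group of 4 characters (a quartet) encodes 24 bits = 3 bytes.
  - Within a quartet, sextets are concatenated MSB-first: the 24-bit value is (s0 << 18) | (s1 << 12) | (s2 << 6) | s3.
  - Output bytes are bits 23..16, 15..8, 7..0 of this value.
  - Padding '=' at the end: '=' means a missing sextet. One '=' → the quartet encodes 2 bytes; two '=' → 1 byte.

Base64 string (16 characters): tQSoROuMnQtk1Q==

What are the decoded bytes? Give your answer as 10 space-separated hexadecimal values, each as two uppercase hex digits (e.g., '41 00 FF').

Answer: B5 04 A8 44 EB 8C 9D 0B 64 D5

Derivation:
After char 0 ('t'=45): chars_in_quartet=1 acc=0x2D bytes_emitted=0
After char 1 ('Q'=16): chars_in_quartet=2 acc=0xB50 bytes_emitted=0
After char 2 ('S'=18): chars_in_quartet=3 acc=0x2D412 bytes_emitted=0
After char 3 ('o'=40): chars_in_quartet=4 acc=0xB504A8 -> emit B5 04 A8, reset; bytes_emitted=3
After char 4 ('R'=17): chars_in_quartet=1 acc=0x11 bytes_emitted=3
After char 5 ('O'=14): chars_in_quartet=2 acc=0x44E bytes_emitted=3
After char 6 ('u'=46): chars_in_quartet=3 acc=0x113AE bytes_emitted=3
After char 7 ('M'=12): chars_in_quartet=4 acc=0x44EB8C -> emit 44 EB 8C, reset; bytes_emitted=6
After char 8 ('n'=39): chars_in_quartet=1 acc=0x27 bytes_emitted=6
After char 9 ('Q'=16): chars_in_quartet=2 acc=0x9D0 bytes_emitted=6
After char 10 ('t'=45): chars_in_quartet=3 acc=0x2742D bytes_emitted=6
After char 11 ('k'=36): chars_in_quartet=4 acc=0x9D0B64 -> emit 9D 0B 64, reset; bytes_emitted=9
After char 12 ('1'=53): chars_in_quartet=1 acc=0x35 bytes_emitted=9
After char 13 ('Q'=16): chars_in_quartet=2 acc=0xD50 bytes_emitted=9
Padding '==': partial quartet acc=0xD50 -> emit D5; bytes_emitted=10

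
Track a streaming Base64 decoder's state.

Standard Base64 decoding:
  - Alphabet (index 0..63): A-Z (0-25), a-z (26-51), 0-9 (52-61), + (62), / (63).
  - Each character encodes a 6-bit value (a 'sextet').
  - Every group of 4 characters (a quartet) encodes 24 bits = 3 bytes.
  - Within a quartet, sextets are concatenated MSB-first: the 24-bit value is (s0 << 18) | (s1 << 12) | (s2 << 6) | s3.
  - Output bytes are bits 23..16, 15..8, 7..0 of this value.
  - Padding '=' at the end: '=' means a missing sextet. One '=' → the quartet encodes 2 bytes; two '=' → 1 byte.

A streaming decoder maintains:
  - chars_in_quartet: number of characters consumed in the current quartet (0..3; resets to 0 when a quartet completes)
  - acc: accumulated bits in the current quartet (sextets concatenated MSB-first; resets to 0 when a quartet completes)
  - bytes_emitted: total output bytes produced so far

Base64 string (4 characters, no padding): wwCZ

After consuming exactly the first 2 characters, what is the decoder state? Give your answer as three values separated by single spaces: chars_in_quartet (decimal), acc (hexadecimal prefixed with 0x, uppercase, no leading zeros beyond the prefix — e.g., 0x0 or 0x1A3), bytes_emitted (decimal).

Answer: 2 0xC30 0

Derivation:
After char 0 ('w'=48): chars_in_quartet=1 acc=0x30 bytes_emitted=0
After char 1 ('w'=48): chars_in_quartet=2 acc=0xC30 bytes_emitted=0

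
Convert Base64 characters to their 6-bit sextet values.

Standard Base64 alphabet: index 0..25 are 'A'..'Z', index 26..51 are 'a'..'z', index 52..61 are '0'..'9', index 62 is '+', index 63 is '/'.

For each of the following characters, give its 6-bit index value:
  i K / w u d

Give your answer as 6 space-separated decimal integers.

Answer: 34 10 63 48 46 29

Derivation:
'i': a..z range, 26 + ord('i') − ord('a') = 34
'K': A..Z range, ord('K') − ord('A') = 10
'/': index 63
'w': a..z range, 26 + ord('w') − ord('a') = 48
'u': a..z range, 26 + ord('u') − ord('a') = 46
'd': a..z range, 26 + ord('d') − ord('a') = 29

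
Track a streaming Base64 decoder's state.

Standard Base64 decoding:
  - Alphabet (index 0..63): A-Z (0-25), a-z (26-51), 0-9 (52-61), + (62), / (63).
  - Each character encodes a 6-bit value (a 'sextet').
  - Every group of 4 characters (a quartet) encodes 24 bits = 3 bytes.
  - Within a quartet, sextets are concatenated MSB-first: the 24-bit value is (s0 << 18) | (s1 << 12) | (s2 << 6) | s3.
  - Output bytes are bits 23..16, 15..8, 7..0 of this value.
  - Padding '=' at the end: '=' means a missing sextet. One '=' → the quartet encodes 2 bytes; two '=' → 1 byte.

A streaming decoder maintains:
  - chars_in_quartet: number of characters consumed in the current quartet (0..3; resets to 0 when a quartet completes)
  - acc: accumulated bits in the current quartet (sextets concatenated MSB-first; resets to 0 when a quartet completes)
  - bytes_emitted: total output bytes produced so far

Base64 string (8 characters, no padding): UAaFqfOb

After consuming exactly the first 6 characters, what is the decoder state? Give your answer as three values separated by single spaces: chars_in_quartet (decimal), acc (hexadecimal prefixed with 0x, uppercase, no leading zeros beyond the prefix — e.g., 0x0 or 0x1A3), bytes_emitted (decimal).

Answer: 2 0xA9F 3

Derivation:
After char 0 ('U'=20): chars_in_quartet=1 acc=0x14 bytes_emitted=0
After char 1 ('A'=0): chars_in_quartet=2 acc=0x500 bytes_emitted=0
After char 2 ('a'=26): chars_in_quartet=3 acc=0x1401A bytes_emitted=0
After char 3 ('F'=5): chars_in_quartet=4 acc=0x500685 -> emit 50 06 85, reset; bytes_emitted=3
After char 4 ('q'=42): chars_in_quartet=1 acc=0x2A bytes_emitted=3
After char 5 ('f'=31): chars_in_quartet=2 acc=0xA9F bytes_emitted=3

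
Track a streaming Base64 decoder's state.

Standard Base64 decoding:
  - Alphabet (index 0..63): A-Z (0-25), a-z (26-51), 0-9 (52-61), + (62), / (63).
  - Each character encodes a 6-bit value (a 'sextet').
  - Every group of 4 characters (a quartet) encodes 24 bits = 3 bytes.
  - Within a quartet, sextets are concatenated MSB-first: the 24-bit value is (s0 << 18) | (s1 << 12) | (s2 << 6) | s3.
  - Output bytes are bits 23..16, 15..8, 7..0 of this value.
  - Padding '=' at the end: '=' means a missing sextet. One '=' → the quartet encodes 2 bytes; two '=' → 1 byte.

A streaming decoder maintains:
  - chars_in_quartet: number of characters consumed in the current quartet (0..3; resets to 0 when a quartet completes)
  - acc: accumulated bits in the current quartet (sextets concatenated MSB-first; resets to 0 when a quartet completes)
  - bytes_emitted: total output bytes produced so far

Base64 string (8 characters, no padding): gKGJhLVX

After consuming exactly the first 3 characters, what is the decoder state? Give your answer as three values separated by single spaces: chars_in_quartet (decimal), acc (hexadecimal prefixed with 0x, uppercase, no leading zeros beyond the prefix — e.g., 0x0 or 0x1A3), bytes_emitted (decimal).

Answer: 3 0x20286 0

Derivation:
After char 0 ('g'=32): chars_in_quartet=1 acc=0x20 bytes_emitted=0
After char 1 ('K'=10): chars_in_quartet=2 acc=0x80A bytes_emitted=0
After char 2 ('G'=6): chars_in_quartet=3 acc=0x20286 bytes_emitted=0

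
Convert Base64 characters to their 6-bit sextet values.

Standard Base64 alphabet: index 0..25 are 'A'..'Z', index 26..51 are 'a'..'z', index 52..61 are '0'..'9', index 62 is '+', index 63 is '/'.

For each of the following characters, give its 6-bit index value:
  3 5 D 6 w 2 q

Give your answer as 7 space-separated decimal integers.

'3': 0..9 range, 52 + ord('3') − ord('0') = 55
'5': 0..9 range, 52 + ord('5') − ord('0') = 57
'D': A..Z range, ord('D') − ord('A') = 3
'6': 0..9 range, 52 + ord('6') − ord('0') = 58
'w': a..z range, 26 + ord('w') − ord('a') = 48
'2': 0..9 range, 52 + ord('2') − ord('0') = 54
'q': a..z range, 26 + ord('q') − ord('a') = 42

Answer: 55 57 3 58 48 54 42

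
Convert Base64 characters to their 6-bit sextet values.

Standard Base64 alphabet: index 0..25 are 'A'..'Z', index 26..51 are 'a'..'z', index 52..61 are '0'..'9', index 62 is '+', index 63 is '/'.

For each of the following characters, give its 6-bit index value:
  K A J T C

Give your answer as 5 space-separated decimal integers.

Answer: 10 0 9 19 2

Derivation:
'K': A..Z range, ord('K') − ord('A') = 10
'A': A..Z range, ord('A') − ord('A') = 0
'J': A..Z range, ord('J') − ord('A') = 9
'T': A..Z range, ord('T') − ord('A') = 19
'C': A..Z range, ord('C') − ord('A') = 2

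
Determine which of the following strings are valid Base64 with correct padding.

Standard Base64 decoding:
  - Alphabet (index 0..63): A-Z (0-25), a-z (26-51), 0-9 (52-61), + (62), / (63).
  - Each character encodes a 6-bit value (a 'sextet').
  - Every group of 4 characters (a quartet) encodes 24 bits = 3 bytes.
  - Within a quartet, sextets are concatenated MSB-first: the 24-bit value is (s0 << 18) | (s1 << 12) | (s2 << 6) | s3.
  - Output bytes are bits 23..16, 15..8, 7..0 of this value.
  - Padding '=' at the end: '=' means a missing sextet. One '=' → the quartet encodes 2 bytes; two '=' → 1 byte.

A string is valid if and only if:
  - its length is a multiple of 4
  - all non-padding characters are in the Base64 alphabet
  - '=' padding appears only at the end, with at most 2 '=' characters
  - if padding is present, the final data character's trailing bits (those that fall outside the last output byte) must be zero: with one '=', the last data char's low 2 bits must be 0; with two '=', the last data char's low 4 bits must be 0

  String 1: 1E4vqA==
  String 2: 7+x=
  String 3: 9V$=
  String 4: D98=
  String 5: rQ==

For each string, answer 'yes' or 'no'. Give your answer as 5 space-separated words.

String 1: '1E4vqA==' → valid
String 2: '7+x=' → invalid (bad trailing bits)
String 3: '9V$=' → invalid (bad char(s): ['$'])
String 4: 'D98=' → valid
String 5: 'rQ==' → valid

Answer: yes no no yes yes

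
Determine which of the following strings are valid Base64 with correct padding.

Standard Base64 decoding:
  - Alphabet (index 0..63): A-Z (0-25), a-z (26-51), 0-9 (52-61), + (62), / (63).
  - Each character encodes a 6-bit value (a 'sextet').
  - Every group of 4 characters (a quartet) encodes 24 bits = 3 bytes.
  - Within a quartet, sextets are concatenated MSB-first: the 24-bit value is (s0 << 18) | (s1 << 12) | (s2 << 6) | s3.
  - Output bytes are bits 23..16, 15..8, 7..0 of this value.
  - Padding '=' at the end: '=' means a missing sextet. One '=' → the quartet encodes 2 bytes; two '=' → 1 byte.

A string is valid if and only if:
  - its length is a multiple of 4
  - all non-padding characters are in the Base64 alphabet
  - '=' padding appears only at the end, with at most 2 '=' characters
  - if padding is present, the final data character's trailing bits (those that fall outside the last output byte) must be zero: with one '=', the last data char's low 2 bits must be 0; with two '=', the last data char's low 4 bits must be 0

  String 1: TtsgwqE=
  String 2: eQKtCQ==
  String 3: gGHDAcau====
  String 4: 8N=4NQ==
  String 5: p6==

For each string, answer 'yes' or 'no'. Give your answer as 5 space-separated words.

String 1: 'TtsgwqE=' → valid
String 2: 'eQKtCQ==' → valid
String 3: 'gGHDAcau====' → invalid (4 pad chars (max 2))
String 4: '8N=4NQ==' → invalid (bad char(s): ['=']; '=' in middle)
String 5: 'p6==' → invalid (bad trailing bits)

Answer: yes yes no no no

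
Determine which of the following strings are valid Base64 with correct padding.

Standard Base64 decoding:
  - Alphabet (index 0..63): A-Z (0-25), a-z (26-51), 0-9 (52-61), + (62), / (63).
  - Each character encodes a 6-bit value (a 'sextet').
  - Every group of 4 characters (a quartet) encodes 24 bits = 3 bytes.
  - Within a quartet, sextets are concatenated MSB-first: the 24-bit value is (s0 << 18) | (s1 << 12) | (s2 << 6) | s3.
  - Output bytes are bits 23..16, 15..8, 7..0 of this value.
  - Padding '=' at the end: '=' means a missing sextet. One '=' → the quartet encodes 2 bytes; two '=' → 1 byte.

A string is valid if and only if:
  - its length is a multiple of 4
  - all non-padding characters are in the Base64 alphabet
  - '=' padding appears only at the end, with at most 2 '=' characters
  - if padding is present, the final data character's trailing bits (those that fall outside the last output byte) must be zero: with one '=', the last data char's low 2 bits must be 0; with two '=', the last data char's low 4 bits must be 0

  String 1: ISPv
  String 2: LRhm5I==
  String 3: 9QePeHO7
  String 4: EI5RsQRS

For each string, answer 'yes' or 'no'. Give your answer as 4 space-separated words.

Answer: yes no yes yes

Derivation:
String 1: 'ISPv' → valid
String 2: 'LRhm5I==' → invalid (bad trailing bits)
String 3: '9QePeHO7' → valid
String 4: 'EI5RsQRS' → valid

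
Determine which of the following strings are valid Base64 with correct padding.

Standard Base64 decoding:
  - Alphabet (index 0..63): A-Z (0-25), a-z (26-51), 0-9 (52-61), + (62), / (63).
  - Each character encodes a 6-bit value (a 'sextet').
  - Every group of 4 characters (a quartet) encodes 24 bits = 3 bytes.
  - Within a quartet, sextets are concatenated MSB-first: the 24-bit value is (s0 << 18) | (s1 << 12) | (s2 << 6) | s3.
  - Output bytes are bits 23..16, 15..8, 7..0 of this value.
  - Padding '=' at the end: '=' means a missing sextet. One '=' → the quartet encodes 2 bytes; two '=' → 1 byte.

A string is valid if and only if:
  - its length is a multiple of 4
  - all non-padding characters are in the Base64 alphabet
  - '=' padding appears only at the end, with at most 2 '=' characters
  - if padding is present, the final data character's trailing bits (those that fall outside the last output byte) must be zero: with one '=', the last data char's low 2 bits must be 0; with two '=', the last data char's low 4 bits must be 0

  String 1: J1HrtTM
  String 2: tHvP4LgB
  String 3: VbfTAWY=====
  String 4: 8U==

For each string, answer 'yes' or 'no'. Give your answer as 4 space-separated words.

String 1: 'J1HrtTM' → invalid (len=7 not mult of 4)
String 2: 'tHvP4LgB' → valid
String 3: 'VbfTAWY=====' → invalid (5 pad chars (max 2))
String 4: '8U==' → invalid (bad trailing bits)

Answer: no yes no no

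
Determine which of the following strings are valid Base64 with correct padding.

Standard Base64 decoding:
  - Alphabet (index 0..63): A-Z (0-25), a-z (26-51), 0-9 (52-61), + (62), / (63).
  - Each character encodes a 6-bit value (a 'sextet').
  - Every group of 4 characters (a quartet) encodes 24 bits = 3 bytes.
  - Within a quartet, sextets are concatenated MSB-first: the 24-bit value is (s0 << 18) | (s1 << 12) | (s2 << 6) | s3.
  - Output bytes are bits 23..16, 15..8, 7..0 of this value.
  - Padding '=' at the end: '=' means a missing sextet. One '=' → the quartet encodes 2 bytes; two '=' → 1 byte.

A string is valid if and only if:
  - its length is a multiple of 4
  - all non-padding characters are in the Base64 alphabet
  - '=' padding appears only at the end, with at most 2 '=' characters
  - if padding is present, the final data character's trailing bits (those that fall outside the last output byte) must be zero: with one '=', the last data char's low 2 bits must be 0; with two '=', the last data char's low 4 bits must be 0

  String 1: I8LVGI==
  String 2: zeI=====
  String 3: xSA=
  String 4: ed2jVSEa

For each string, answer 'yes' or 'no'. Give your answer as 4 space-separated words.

Answer: no no yes yes

Derivation:
String 1: 'I8LVGI==' → invalid (bad trailing bits)
String 2: 'zeI=====' → invalid (5 pad chars (max 2))
String 3: 'xSA=' → valid
String 4: 'ed2jVSEa' → valid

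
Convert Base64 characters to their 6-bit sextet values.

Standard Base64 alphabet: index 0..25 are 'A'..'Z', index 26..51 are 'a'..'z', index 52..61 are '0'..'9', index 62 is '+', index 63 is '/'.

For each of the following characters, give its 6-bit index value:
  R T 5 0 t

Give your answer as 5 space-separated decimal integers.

'R': A..Z range, ord('R') − ord('A') = 17
'T': A..Z range, ord('T') − ord('A') = 19
'5': 0..9 range, 52 + ord('5') − ord('0') = 57
'0': 0..9 range, 52 + ord('0') − ord('0') = 52
't': a..z range, 26 + ord('t') − ord('a') = 45

Answer: 17 19 57 52 45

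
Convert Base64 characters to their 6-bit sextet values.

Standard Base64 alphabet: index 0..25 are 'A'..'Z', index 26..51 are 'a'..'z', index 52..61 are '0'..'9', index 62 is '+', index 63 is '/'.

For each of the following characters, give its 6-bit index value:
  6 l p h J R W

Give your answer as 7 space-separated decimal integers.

Answer: 58 37 41 33 9 17 22

Derivation:
'6': 0..9 range, 52 + ord('6') − ord('0') = 58
'l': a..z range, 26 + ord('l') − ord('a') = 37
'p': a..z range, 26 + ord('p') − ord('a') = 41
'h': a..z range, 26 + ord('h') − ord('a') = 33
'J': A..Z range, ord('J') − ord('A') = 9
'R': A..Z range, ord('R') − ord('A') = 17
'W': A..Z range, ord('W') − ord('A') = 22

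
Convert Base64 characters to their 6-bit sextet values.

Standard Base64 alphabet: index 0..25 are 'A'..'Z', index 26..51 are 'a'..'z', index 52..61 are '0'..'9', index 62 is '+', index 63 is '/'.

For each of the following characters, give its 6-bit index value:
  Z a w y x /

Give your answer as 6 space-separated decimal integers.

'Z': A..Z range, ord('Z') − ord('A') = 25
'a': a..z range, 26 + ord('a') − ord('a') = 26
'w': a..z range, 26 + ord('w') − ord('a') = 48
'y': a..z range, 26 + ord('y') − ord('a') = 50
'x': a..z range, 26 + ord('x') − ord('a') = 49
'/': index 63

Answer: 25 26 48 50 49 63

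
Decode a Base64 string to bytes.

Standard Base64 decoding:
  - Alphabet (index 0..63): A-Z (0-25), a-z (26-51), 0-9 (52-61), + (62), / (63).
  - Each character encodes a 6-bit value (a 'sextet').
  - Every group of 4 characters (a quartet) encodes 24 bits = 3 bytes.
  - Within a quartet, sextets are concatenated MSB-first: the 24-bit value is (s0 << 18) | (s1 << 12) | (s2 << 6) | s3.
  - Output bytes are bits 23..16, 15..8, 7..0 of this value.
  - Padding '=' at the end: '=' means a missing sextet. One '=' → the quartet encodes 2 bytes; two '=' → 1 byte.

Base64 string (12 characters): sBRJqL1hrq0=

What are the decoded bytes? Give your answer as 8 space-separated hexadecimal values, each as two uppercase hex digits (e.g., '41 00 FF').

After char 0 ('s'=44): chars_in_quartet=1 acc=0x2C bytes_emitted=0
After char 1 ('B'=1): chars_in_quartet=2 acc=0xB01 bytes_emitted=0
After char 2 ('R'=17): chars_in_quartet=3 acc=0x2C051 bytes_emitted=0
After char 3 ('J'=9): chars_in_quartet=4 acc=0xB01449 -> emit B0 14 49, reset; bytes_emitted=3
After char 4 ('q'=42): chars_in_quartet=1 acc=0x2A bytes_emitted=3
After char 5 ('L'=11): chars_in_quartet=2 acc=0xA8B bytes_emitted=3
After char 6 ('1'=53): chars_in_quartet=3 acc=0x2A2F5 bytes_emitted=3
After char 7 ('h'=33): chars_in_quartet=4 acc=0xA8BD61 -> emit A8 BD 61, reset; bytes_emitted=6
After char 8 ('r'=43): chars_in_quartet=1 acc=0x2B bytes_emitted=6
After char 9 ('q'=42): chars_in_quartet=2 acc=0xAEA bytes_emitted=6
After char 10 ('0'=52): chars_in_quartet=3 acc=0x2BAB4 bytes_emitted=6
Padding '=': partial quartet acc=0x2BAB4 -> emit AE AD; bytes_emitted=8

Answer: B0 14 49 A8 BD 61 AE AD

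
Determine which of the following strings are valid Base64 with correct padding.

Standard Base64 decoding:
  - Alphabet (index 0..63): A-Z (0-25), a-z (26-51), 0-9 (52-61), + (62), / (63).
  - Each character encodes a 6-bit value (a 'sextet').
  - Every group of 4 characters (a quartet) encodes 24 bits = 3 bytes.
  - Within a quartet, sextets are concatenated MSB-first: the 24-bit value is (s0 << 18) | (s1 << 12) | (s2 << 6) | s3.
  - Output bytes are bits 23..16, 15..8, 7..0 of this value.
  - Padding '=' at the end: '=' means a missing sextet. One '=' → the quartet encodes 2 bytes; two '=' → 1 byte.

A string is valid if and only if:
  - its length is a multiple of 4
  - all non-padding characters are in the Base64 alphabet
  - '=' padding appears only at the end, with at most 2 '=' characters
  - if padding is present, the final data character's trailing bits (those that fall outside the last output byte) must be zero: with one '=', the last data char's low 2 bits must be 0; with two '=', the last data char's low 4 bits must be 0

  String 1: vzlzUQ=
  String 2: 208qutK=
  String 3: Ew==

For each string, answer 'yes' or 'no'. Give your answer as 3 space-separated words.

Answer: no no yes

Derivation:
String 1: 'vzlzUQ=' → invalid (len=7 not mult of 4)
String 2: '208qutK=' → invalid (bad trailing bits)
String 3: 'Ew==' → valid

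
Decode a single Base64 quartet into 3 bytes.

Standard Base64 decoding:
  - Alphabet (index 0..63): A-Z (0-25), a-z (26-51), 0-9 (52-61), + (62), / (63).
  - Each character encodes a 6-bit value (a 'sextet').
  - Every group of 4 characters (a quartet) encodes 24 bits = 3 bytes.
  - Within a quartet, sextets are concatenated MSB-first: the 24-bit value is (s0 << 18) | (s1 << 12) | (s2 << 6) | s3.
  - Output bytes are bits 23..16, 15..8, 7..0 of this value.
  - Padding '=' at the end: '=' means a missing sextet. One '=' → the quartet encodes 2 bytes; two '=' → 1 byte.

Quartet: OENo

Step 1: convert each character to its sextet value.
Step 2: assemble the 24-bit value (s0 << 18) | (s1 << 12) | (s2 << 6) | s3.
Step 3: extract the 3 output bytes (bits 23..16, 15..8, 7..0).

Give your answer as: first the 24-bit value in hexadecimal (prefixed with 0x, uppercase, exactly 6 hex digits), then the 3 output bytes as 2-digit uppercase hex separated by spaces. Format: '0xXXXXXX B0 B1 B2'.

Answer: 0x384368 38 43 68

Derivation:
Sextets: O=14, E=4, N=13, o=40
24-bit: (14<<18) | (4<<12) | (13<<6) | 40
      = 0x380000 | 0x004000 | 0x000340 | 0x000028
      = 0x384368
Bytes: (v>>16)&0xFF=38, (v>>8)&0xFF=43, v&0xFF=68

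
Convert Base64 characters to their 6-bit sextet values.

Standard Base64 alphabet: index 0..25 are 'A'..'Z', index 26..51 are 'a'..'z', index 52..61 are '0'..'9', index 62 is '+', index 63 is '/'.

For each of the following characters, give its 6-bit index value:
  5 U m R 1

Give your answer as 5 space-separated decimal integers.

Answer: 57 20 38 17 53

Derivation:
'5': 0..9 range, 52 + ord('5') − ord('0') = 57
'U': A..Z range, ord('U') − ord('A') = 20
'm': a..z range, 26 + ord('m') − ord('a') = 38
'R': A..Z range, ord('R') − ord('A') = 17
'1': 0..9 range, 52 + ord('1') − ord('0') = 53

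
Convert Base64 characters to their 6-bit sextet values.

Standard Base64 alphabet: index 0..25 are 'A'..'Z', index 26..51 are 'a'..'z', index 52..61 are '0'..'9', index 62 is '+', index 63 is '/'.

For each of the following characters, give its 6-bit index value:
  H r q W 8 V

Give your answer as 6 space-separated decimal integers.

Answer: 7 43 42 22 60 21

Derivation:
'H': A..Z range, ord('H') − ord('A') = 7
'r': a..z range, 26 + ord('r') − ord('a') = 43
'q': a..z range, 26 + ord('q') − ord('a') = 42
'W': A..Z range, ord('W') − ord('A') = 22
'8': 0..9 range, 52 + ord('8') − ord('0') = 60
'V': A..Z range, ord('V') − ord('A') = 21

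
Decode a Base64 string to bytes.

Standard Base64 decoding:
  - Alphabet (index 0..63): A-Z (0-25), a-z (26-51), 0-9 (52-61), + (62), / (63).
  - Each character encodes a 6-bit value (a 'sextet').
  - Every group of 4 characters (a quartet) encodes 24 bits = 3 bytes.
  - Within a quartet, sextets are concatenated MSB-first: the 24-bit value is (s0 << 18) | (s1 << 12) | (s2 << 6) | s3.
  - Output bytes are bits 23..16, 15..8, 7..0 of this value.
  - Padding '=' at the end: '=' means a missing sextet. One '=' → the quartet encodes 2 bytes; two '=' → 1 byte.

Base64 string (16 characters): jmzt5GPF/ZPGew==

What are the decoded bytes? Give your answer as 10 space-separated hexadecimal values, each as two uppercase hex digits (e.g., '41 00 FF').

After char 0 ('j'=35): chars_in_quartet=1 acc=0x23 bytes_emitted=0
After char 1 ('m'=38): chars_in_quartet=2 acc=0x8E6 bytes_emitted=0
After char 2 ('z'=51): chars_in_quartet=3 acc=0x239B3 bytes_emitted=0
After char 3 ('t'=45): chars_in_quartet=4 acc=0x8E6CED -> emit 8E 6C ED, reset; bytes_emitted=3
After char 4 ('5'=57): chars_in_quartet=1 acc=0x39 bytes_emitted=3
After char 5 ('G'=6): chars_in_quartet=2 acc=0xE46 bytes_emitted=3
After char 6 ('P'=15): chars_in_quartet=3 acc=0x3918F bytes_emitted=3
After char 7 ('F'=5): chars_in_quartet=4 acc=0xE463C5 -> emit E4 63 C5, reset; bytes_emitted=6
After char 8 ('/'=63): chars_in_quartet=1 acc=0x3F bytes_emitted=6
After char 9 ('Z'=25): chars_in_quartet=2 acc=0xFD9 bytes_emitted=6
After char 10 ('P'=15): chars_in_quartet=3 acc=0x3F64F bytes_emitted=6
After char 11 ('G'=6): chars_in_quartet=4 acc=0xFD93C6 -> emit FD 93 C6, reset; bytes_emitted=9
After char 12 ('e'=30): chars_in_quartet=1 acc=0x1E bytes_emitted=9
After char 13 ('w'=48): chars_in_quartet=2 acc=0x7B0 bytes_emitted=9
Padding '==': partial quartet acc=0x7B0 -> emit 7B; bytes_emitted=10

Answer: 8E 6C ED E4 63 C5 FD 93 C6 7B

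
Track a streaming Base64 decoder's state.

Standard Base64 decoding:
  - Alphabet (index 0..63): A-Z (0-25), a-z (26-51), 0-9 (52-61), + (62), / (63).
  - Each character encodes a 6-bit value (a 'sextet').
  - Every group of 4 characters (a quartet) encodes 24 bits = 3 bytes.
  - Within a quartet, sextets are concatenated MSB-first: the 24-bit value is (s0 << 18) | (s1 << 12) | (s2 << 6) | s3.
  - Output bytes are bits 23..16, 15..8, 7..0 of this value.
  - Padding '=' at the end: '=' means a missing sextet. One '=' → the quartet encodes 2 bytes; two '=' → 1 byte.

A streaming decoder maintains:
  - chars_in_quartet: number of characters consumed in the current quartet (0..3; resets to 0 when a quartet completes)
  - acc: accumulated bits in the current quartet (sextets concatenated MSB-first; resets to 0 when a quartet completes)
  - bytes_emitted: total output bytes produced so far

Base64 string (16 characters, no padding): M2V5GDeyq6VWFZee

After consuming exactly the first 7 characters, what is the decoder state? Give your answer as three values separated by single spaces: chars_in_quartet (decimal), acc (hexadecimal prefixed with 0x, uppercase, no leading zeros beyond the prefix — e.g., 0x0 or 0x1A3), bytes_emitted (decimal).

Answer: 3 0x60DE 3

Derivation:
After char 0 ('M'=12): chars_in_quartet=1 acc=0xC bytes_emitted=0
After char 1 ('2'=54): chars_in_quartet=2 acc=0x336 bytes_emitted=0
After char 2 ('V'=21): chars_in_quartet=3 acc=0xCD95 bytes_emitted=0
After char 3 ('5'=57): chars_in_quartet=4 acc=0x336579 -> emit 33 65 79, reset; bytes_emitted=3
After char 4 ('G'=6): chars_in_quartet=1 acc=0x6 bytes_emitted=3
After char 5 ('D'=3): chars_in_quartet=2 acc=0x183 bytes_emitted=3
After char 6 ('e'=30): chars_in_quartet=3 acc=0x60DE bytes_emitted=3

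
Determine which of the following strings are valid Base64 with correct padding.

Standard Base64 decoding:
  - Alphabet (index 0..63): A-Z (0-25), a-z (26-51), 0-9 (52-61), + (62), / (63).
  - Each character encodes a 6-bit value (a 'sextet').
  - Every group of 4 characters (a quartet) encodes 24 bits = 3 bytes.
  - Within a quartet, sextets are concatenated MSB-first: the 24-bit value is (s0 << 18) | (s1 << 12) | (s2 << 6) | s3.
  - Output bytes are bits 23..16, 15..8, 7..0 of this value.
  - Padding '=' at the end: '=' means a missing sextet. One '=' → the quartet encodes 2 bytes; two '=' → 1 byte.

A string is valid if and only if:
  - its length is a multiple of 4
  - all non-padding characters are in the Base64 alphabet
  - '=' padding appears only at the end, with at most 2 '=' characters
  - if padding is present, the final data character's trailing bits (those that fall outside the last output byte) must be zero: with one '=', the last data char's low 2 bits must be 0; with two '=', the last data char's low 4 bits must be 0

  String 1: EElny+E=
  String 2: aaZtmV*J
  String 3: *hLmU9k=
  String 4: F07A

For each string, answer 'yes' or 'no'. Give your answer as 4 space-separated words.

String 1: 'EElny+E=' → valid
String 2: 'aaZtmV*J' → invalid (bad char(s): ['*'])
String 3: '*hLmU9k=' → invalid (bad char(s): ['*'])
String 4: 'F07A' → valid

Answer: yes no no yes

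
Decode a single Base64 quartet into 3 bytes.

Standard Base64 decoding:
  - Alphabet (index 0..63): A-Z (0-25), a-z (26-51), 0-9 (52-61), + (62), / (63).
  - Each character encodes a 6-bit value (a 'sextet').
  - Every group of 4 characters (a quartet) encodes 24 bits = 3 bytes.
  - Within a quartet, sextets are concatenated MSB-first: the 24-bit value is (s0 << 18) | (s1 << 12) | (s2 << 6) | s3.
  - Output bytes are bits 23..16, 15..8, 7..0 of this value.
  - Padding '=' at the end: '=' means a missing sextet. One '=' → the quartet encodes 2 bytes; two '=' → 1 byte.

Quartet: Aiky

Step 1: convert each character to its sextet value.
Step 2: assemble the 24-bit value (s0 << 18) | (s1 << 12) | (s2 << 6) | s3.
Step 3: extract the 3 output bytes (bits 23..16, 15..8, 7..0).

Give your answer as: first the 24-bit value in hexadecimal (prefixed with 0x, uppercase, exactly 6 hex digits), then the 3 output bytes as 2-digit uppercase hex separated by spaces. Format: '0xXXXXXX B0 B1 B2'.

Answer: 0x022932 02 29 32

Derivation:
Sextets: A=0, i=34, k=36, y=50
24-bit: (0<<18) | (34<<12) | (36<<6) | 50
      = 0x000000 | 0x022000 | 0x000900 | 0x000032
      = 0x022932
Bytes: (v>>16)&0xFF=02, (v>>8)&0xFF=29, v&0xFF=32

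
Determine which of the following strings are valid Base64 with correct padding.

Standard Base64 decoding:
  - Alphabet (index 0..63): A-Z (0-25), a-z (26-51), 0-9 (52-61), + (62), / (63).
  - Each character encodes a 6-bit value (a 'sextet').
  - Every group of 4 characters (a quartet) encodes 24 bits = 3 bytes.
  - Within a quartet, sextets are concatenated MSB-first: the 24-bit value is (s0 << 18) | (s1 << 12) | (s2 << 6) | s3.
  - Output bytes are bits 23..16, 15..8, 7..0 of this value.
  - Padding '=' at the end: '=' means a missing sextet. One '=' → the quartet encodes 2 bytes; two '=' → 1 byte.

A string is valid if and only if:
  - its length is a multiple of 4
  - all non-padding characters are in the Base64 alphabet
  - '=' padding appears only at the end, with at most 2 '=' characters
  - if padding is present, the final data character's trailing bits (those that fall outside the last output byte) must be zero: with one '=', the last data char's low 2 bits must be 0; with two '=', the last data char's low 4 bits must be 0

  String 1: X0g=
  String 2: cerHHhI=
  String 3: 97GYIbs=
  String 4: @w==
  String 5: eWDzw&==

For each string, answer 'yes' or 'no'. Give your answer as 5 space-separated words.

Answer: yes yes yes no no

Derivation:
String 1: 'X0g=' → valid
String 2: 'cerHHhI=' → valid
String 3: '97GYIbs=' → valid
String 4: '@w==' → invalid (bad char(s): ['@'])
String 5: 'eWDzw&==' → invalid (bad char(s): ['&'])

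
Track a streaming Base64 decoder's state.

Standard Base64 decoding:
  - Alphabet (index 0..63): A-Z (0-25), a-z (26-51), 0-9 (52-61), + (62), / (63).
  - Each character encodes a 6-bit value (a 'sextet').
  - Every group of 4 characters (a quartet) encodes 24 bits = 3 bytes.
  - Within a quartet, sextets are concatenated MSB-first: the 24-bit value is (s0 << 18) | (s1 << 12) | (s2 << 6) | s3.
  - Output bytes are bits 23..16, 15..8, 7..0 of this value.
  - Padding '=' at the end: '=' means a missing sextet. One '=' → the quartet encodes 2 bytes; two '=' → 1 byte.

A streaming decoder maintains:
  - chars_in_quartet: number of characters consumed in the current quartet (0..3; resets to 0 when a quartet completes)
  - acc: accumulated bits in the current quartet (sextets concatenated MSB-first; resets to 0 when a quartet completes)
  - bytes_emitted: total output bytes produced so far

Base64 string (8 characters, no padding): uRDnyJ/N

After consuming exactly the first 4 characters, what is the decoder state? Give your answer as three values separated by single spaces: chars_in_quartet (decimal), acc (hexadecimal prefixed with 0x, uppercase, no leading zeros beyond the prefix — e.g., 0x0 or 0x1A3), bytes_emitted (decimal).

Answer: 0 0x0 3

Derivation:
After char 0 ('u'=46): chars_in_quartet=1 acc=0x2E bytes_emitted=0
After char 1 ('R'=17): chars_in_quartet=2 acc=0xB91 bytes_emitted=0
After char 2 ('D'=3): chars_in_quartet=3 acc=0x2E443 bytes_emitted=0
After char 3 ('n'=39): chars_in_quartet=4 acc=0xB910E7 -> emit B9 10 E7, reset; bytes_emitted=3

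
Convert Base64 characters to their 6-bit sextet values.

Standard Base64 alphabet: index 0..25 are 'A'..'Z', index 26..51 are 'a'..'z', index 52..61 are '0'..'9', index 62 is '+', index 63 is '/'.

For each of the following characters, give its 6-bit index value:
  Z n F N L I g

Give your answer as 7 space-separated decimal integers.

Answer: 25 39 5 13 11 8 32

Derivation:
'Z': A..Z range, ord('Z') − ord('A') = 25
'n': a..z range, 26 + ord('n') − ord('a') = 39
'F': A..Z range, ord('F') − ord('A') = 5
'N': A..Z range, ord('N') − ord('A') = 13
'L': A..Z range, ord('L') − ord('A') = 11
'I': A..Z range, ord('I') − ord('A') = 8
'g': a..z range, 26 + ord('g') − ord('a') = 32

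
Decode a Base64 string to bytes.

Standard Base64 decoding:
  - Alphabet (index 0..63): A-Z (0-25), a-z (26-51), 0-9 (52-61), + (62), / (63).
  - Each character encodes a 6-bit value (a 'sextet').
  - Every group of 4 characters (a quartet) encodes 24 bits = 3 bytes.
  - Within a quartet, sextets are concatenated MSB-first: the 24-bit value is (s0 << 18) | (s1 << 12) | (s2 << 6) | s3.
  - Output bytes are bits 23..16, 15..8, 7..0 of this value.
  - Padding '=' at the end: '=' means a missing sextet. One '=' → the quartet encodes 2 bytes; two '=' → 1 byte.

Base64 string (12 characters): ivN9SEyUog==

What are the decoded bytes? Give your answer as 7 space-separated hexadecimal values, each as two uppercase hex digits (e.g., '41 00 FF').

Answer: 8A F3 7D 48 4C 94 A2

Derivation:
After char 0 ('i'=34): chars_in_quartet=1 acc=0x22 bytes_emitted=0
After char 1 ('v'=47): chars_in_quartet=2 acc=0x8AF bytes_emitted=0
After char 2 ('N'=13): chars_in_quartet=3 acc=0x22BCD bytes_emitted=0
After char 3 ('9'=61): chars_in_quartet=4 acc=0x8AF37D -> emit 8A F3 7D, reset; bytes_emitted=3
After char 4 ('S'=18): chars_in_quartet=1 acc=0x12 bytes_emitted=3
After char 5 ('E'=4): chars_in_quartet=2 acc=0x484 bytes_emitted=3
After char 6 ('y'=50): chars_in_quartet=3 acc=0x12132 bytes_emitted=3
After char 7 ('U'=20): chars_in_quartet=4 acc=0x484C94 -> emit 48 4C 94, reset; bytes_emitted=6
After char 8 ('o'=40): chars_in_quartet=1 acc=0x28 bytes_emitted=6
After char 9 ('g'=32): chars_in_quartet=2 acc=0xA20 bytes_emitted=6
Padding '==': partial quartet acc=0xA20 -> emit A2; bytes_emitted=7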